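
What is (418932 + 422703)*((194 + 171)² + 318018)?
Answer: 379781902305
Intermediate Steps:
(418932 + 422703)*((194 + 171)² + 318018) = 841635*(365² + 318018) = 841635*(133225 + 318018) = 841635*451243 = 379781902305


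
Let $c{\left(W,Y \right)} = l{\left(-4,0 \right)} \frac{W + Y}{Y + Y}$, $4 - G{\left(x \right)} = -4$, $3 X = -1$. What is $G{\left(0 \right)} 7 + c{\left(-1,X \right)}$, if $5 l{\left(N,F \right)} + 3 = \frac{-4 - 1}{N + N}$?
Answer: $\frac{1101}{20} \approx 55.05$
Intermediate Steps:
$X = - \frac{1}{3}$ ($X = \frac{1}{3} \left(-1\right) = - \frac{1}{3} \approx -0.33333$)
$G{\left(x \right)} = 8$ ($G{\left(x \right)} = 4 - -4 = 4 + 4 = 8$)
$l{\left(N,F \right)} = - \frac{3}{5} - \frac{1}{2 N}$ ($l{\left(N,F \right)} = - \frac{3}{5} + \frac{\left(-4 - 1\right) \frac{1}{N + N}}{5} = - \frac{3}{5} + \frac{\left(-5\right) \frac{1}{2 N}}{5} = - \frac{3}{5} + \frac{\left(- \frac{5}{2}\right) \frac{1}{N}}{5} = - \frac{3}{5} - \frac{1}{2 N}$)
$c{\left(W,Y \right)} = - \frac{19 \left(W + Y\right)}{80 Y}$ ($c{\left(W,Y \right)} = \frac{-5 - -24}{10 \left(-4\right)} \frac{W + Y}{Y + Y} = \frac{1}{10} \left(- \frac{1}{4}\right) \left(-5 + 24\right) \frac{W + Y}{2 Y} = \frac{1}{10} \left(- \frac{1}{4}\right) 19 \left(W + Y\right) \frac{1}{2 Y} = - \frac{19 \frac{W + Y}{2 Y}}{40} = - \frac{19 \left(W + Y\right)}{80 Y}$)
$G{\left(0 \right)} 7 + c{\left(-1,X \right)} = 8 \cdot 7 + \frac{19 \left(\left(-1\right) \left(-1\right) - - \frac{1}{3}\right)}{80 \left(- \frac{1}{3}\right)} = 56 + \frac{19}{80} \left(-3\right) \left(1 + \frac{1}{3}\right) = 56 + \frac{19}{80} \left(-3\right) \frac{4}{3} = 56 - \frac{19}{20} = \frac{1101}{20}$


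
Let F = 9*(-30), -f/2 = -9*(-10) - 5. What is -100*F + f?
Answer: 26830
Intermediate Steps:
f = -170 (f = -2*(-9*(-10) - 5) = -2*(90 - 5) = -2*85 = -170)
F = -270
-100*F + f = -100*(-270) - 170 = 27000 - 170 = 26830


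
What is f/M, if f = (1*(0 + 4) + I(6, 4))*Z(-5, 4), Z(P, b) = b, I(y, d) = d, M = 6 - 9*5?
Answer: -32/39 ≈ -0.82051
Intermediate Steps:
M = -39 (M = 6 - 45 = -39)
f = 32 (f = (1*(0 + 4) + 4)*4 = (1*4 + 4)*4 = (4 + 4)*4 = 8*4 = 32)
f/M = 32/(-39) = 32*(-1/39) = -32/39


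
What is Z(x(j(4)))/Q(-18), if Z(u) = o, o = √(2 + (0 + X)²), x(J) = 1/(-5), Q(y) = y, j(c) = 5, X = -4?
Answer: -√2/6 ≈ -0.23570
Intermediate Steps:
x(J) = -⅕
o = 3*√2 (o = √(2 + (0 - 4)²) = √(2 + (-4)²) = √(2 + 16) = √18 = 3*√2 ≈ 4.2426)
Z(u) = 3*√2
Z(x(j(4)))/Q(-18) = (3*√2)/(-18) = (3*√2)*(-1/18) = -√2/6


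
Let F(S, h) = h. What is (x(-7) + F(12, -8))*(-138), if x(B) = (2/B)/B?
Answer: 53820/49 ≈ 1098.4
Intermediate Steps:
x(B) = 2/B**2
(x(-7) + F(12, -8))*(-138) = (2/(-7)**2 - 8)*(-138) = (2*(1/49) - 8)*(-138) = (2/49 - 8)*(-138) = -390/49*(-138) = 53820/49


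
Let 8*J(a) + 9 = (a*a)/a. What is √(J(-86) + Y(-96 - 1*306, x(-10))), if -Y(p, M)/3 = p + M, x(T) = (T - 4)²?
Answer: √9698/4 ≈ 24.620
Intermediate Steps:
x(T) = (-4 + T)²
Y(p, M) = -3*M - 3*p (Y(p, M) = -3*(p + M) = -3*(M + p) = -3*M - 3*p)
J(a) = -9/8 + a/8 (J(a) = -9/8 + ((a*a)/a)/8 = -9/8 + (a²/a)/8 = -9/8 + a/8)
√(J(-86) + Y(-96 - 1*306, x(-10))) = √((-9/8 + (⅛)*(-86)) + (-3*(-4 - 10)² - 3*(-96 - 1*306))) = √((-9/8 - 43/4) + (-3*(-14)² - 3*(-96 - 306))) = √(-95/8 + (-3*196 - 3*(-402))) = √(-95/8 + (-588 + 1206)) = √(-95/8 + 618) = √(4849/8) = √9698/4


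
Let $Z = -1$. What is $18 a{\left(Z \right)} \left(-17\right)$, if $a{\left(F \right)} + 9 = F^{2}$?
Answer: $2448$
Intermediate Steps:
$a{\left(F \right)} = -9 + F^{2}$
$18 a{\left(Z \right)} \left(-17\right) = 18 \left(-9 + \left(-1\right)^{2}\right) \left(-17\right) = 18 \left(-9 + 1\right) \left(-17\right) = 18 \left(-8\right) \left(-17\right) = \left(-144\right) \left(-17\right) = 2448$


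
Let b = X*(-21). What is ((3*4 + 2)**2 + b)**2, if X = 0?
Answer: 38416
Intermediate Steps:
b = 0 (b = 0*(-21) = 0)
((3*4 + 2)**2 + b)**2 = ((3*4 + 2)**2 + 0)**2 = ((12 + 2)**2 + 0)**2 = (14**2 + 0)**2 = (196 + 0)**2 = 196**2 = 38416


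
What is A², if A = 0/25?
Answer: 0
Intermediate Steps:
A = 0 (A = (1/25)*0 = 0)
A² = 0² = 0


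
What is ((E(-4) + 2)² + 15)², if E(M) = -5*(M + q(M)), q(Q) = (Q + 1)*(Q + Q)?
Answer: 92525161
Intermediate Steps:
q(Q) = 2*Q*(1 + Q) (q(Q) = (1 + Q)*(2*Q) = 2*Q*(1 + Q))
E(M) = -5*M - 10*M*(1 + M) (E(M) = -5*(M + 2*M*(1 + M)) = -5*M - 10*M*(1 + M))
((E(-4) + 2)² + 15)² = ((5*(-4)*(-3 - 2*(-4)) + 2)² + 15)² = ((5*(-4)*(-3 + 8) + 2)² + 15)² = ((5*(-4)*5 + 2)² + 15)² = ((-100 + 2)² + 15)² = ((-98)² + 15)² = (9604 + 15)² = 9619² = 92525161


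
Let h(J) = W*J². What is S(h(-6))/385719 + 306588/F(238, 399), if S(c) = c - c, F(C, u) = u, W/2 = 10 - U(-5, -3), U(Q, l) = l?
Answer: 102196/133 ≈ 768.39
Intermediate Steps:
W = 26 (W = 2*(10 - 1*(-3)) = 2*(10 + 3) = 2*13 = 26)
h(J) = 26*J²
S(c) = 0
S(h(-6))/385719 + 306588/F(238, 399) = 0/385719 + 306588/399 = 0*(1/385719) + 306588*(1/399) = 0 + 102196/133 = 102196/133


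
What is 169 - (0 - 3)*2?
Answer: 175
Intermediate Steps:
169 - (0 - 3)*2 = 169 - (-3)*2 = 169 - 1*(-6) = 169 + 6 = 175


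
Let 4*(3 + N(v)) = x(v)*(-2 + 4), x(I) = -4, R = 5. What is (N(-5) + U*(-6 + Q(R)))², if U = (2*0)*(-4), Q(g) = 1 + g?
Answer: 25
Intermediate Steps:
U = 0 (U = 0*(-4) = 0)
N(v) = -5 (N(v) = -3 + (-4*(-2 + 4))/4 = -3 + (-4*2)/4 = -3 + (¼)*(-8) = -3 - 2 = -5)
(N(-5) + U*(-6 + Q(R)))² = (-5 + 0*(-6 + (1 + 5)))² = (-5 + 0*(-6 + 6))² = (-5 + 0*0)² = (-5 + 0)² = (-5)² = 25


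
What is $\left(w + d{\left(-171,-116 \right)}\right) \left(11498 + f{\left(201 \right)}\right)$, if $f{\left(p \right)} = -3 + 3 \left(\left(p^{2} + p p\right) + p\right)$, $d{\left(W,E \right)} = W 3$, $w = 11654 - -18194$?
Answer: $7465874840$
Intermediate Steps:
$w = 29848$ ($w = 11654 + 18194 = 29848$)
$d{\left(W,E \right)} = 3 W$
$f{\left(p \right)} = -3 + 3 p + 6 p^{2}$ ($f{\left(p \right)} = -3 + 3 \left(\left(p^{2} + p^{2}\right) + p\right) = -3 + 3 \left(2 p^{2} + p\right) = -3 + 3 \left(p + 2 p^{2}\right) = -3 + \left(3 p + 6 p^{2}\right) = -3 + 3 p + 6 p^{2}$)
$\left(w + d{\left(-171,-116 \right)}\right) \left(11498 + f{\left(201 \right)}\right) = \left(29848 + 3 \left(-171\right)\right) \left(11498 + \left(-3 + 3 \cdot 201 + 6 \cdot 201^{2}\right)\right) = \left(29848 - 513\right) \left(11498 + \left(-3 + 603 + 6 \cdot 40401\right)\right) = 29335 \left(11498 + \left(-3 + 603 + 242406\right)\right) = 29335 \left(11498 + 243006\right) = 29335 \cdot 254504 = 7465874840$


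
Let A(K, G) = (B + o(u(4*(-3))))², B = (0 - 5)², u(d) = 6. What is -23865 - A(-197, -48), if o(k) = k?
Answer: -24826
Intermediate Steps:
B = 25 (B = (-5)² = 25)
A(K, G) = 961 (A(K, G) = (25 + 6)² = 31² = 961)
-23865 - A(-197, -48) = -23865 - 1*961 = -23865 - 961 = -24826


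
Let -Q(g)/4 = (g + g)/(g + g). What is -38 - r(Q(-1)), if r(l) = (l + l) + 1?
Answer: -31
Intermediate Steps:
Q(g) = -4 (Q(g) = -4*(g + g)/(g + g) = -4*2*g/(2*g) = -4*2*g*1/(2*g) = -4*1 = -4)
r(l) = 1 + 2*l (r(l) = 2*l + 1 = 1 + 2*l)
-38 - r(Q(-1)) = -38 - (1 + 2*(-4)) = -38 - (1 - 8) = -38 - 1*(-7) = -38 + 7 = -31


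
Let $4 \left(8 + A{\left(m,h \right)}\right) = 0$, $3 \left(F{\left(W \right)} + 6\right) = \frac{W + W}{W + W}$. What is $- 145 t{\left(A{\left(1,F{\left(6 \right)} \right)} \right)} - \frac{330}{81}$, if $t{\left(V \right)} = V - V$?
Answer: $- \frac{110}{27} \approx -4.0741$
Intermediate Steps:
$F{\left(W \right)} = - \frac{17}{3}$ ($F{\left(W \right)} = -6 + \frac{\left(W + W\right) \frac{1}{W + W}}{3} = -6 + \frac{2 W \frac{1}{2 W}}{3} = -6 + \frac{1}{3} \cdot 1 = -6 + \frac{1}{3} = - \frac{17}{3}$)
$A{\left(m,h \right)} = -8$ ($A{\left(m,h \right)} = -8 + \frac{1}{4} \cdot 0 = -8 + 0 = -8$)
$t{\left(V \right)} = 0$
$- 145 t{\left(A{\left(1,F{\left(6 \right)} \right)} \right)} - \frac{330}{81} = \left(-145\right) 0 - \frac{330}{81} = 0 - \frac{110}{27} = - \frac{110}{27}$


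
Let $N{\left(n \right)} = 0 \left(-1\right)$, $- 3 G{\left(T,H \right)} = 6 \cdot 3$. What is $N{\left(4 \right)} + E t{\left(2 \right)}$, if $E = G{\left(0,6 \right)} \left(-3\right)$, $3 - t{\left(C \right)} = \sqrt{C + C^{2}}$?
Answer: $54 - 18 \sqrt{6} \approx 9.9092$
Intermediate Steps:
$t{\left(C \right)} = 3 - \sqrt{C + C^{2}}$
$G{\left(T,H \right)} = -6$ ($G{\left(T,H \right)} = - \frac{6 \cdot 3}{3} = \left(- \frac{1}{3}\right) 18 = -6$)
$N{\left(n \right)} = 0$
$E = 18$ ($E = \left(-6\right) \left(-3\right) = 18$)
$N{\left(4 \right)} + E t{\left(2 \right)} = 0 + 18 \left(3 - \sqrt{2 \left(1 + 2\right)}\right) = 0 + 18 \left(3 - \sqrt{2 \cdot 3}\right) = 0 + 18 \left(3 - \sqrt{6}\right) = 0 + \left(54 - 18 \sqrt{6}\right) = 54 - 18 \sqrt{6}$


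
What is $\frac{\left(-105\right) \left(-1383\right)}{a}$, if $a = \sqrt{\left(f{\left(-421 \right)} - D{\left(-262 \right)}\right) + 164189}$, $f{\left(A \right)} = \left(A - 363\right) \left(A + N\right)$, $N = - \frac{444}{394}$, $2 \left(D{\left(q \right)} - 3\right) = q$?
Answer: $\frac{29043 \sqrt{19220719685}}{19513421} \approx 206.34$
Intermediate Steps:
$D{\left(q \right)} = 3 + \frac{q}{2}$
$N = - \frac{222}{197}$ ($N = \left(-444\right) \frac{1}{394} = - \frac{222}{197} \approx -1.1269$)
$f{\left(A \right)} = \left(-363 + A\right) \left(- \frac{222}{197} + A\right)$ ($f{\left(A \right)} = \left(A - 363\right) \left(A - \frac{222}{197}\right) = \left(-363 + A\right) \left(- \frac{222}{197} + A\right)$)
$a = \frac{\sqrt{19220719685}}{197}$ ($a = \sqrt{\left(\left(\frac{80586}{197} + \left(-421\right)^{2} - - \frac{30199593}{197}\right) - \left(3 + \frac{1}{2} \left(-262\right)\right)\right) + 164189} = \sqrt{\left(\left(\frac{80586}{197} + 177241 + \frac{30199593}{197}\right) - \left(3 - 131\right)\right) + 164189} = \sqrt{\left(\frac{65196656}{197} - -128\right) + 164189} = \sqrt{\left(\frac{65196656}{197} + 128\right) + 164189} = \sqrt{\frac{65221872}{197} + 164189} = \sqrt{\frac{97567105}{197}} = \frac{\sqrt{19220719685}}{197} \approx 703.75$)
$\frac{\left(-105\right) \left(-1383\right)}{a} = \frac{\left(-105\right) \left(-1383\right)}{\frac{1}{197} \sqrt{19220719685}} = 145215 \frac{\sqrt{19220719685}}{97567105} = \frac{29043 \sqrt{19220719685}}{19513421}$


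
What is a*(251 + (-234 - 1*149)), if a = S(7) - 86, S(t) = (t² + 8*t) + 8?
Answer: -3564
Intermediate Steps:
S(t) = 8 + t² + 8*t
a = 27 (a = (8 + 7² + 8*7) - 86 = (8 + 49 + 56) - 86 = 113 - 86 = 27)
a*(251 + (-234 - 1*149)) = 27*(251 + (-234 - 1*149)) = 27*(251 + (-234 - 149)) = 27*(251 - 383) = 27*(-132) = -3564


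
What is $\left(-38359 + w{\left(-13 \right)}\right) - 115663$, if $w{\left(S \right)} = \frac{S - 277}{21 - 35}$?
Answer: $- \frac{1078009}{7} \approx -1.54 \cdot 10^{5}$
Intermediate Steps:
$w{\left(S \right)} = \frac{277}{14} - \frac{S}{14}$ ($w{\left(S \right)} = \frac{-277 + S}{-14} = \left(-277 + S\right) \left(- \frac{1}{14}\right) = \frac{277}{14} - \frac{S}{14}$)
$\left(-38359 + w{\left(-13 \right)}\right) - 115663 = \left(-38359 + \left(\frac{277}{14} - - \frac{13}{14}\right)\right) - 115663 = \left(-38359 + \left(\frac{277}{14} + \frac{13}{14}\right)\right) - 115663 = \left(-38359 + \frac{145}{7}\right) - 115663 = - \frac{268368}{7} - 115663 = - \frac{1078009}{7}$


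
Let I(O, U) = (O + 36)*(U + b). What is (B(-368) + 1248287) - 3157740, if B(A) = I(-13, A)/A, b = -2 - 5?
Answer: -30550873/16 ≈ -1.9094e+6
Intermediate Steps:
b = -7
I(O, U) = (-7 + U)*(36 + O) (I(O, U) = (O + 36)*(U - 7) = (36 + O)*(-7 + U) = (-7 + U)*(36 + O))
B(A) = (-161 + 23*A)/A (B(A) = (-252 - 7*(-13) + 36*A - 13*A)/A = (-252 + 91 + 36*A - 13*A)/A = (-161 + 23*A)/A)
(B(-368) + 1248287) - 3157740 = ((23 - 161/(-368)) + 1248287) - 3157740 = ((23 - 161*(-1/368)) + 1248287) - 3157740 = ((23 + 7/16) + 1248287) - 3157740 = (375/16 + 1248287) - 3157740 = 19972967/16 - 3157740 = -30550873/16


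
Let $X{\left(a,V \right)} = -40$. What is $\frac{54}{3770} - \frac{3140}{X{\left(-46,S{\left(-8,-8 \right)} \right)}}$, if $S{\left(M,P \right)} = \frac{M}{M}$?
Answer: $\frac{295999}{3770} \approx 78.514$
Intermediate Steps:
$S{\left(M,P \right)} = 1$
$\frac{54}{3770} - \frac{3140}{X{\left(-46,S{\left(-8,-8 \right)} \right)}} = \frac{54}{3770} - \frac{3140}{-40} = 54 \cdot \frac{1}{3770} - - \frac{157}{2} = \frac{27}{1885} + \frac{157}{2} = \frac{295999}{3770}$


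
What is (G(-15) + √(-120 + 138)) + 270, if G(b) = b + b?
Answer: 240 + 3*√2 ≈ 244.24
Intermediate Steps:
G(b) = 2*b
(G(-15) + √(-120 + 138)) + 270 = (2*(-15) + √(-120 + 138)) + 270 = (-30 + √18) + 270 = (-30 + 3*√2) + 270 = 240 + 3*√2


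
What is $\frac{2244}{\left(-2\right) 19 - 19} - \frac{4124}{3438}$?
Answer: $- \frac{1324990}{32661} \approx -40.568$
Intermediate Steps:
$\frac{2244}{\left(-2\right) 19 - 19} - \frac{4124}{3438} = \frac{2244}{-38 - 19} - \frac{2062}{1719} = \frac{2244}{-57} - \frac{2062}{1719} = 2244 \left(- \frac{1}{57}\right) - \frac{2062}{1719} = - \frac{748}{19} - \frac{2062}{1719} = - \frac{1324990}{32661}$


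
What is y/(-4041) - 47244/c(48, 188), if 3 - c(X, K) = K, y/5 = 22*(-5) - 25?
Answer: 21226431/83065 ≈ 255.54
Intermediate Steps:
y = -675 (y = 5*(22*(-5) - 25) = 5*(-110 - 25) = 5*(-135) = -675)
c(X, K) = 3 - K
y/(-4041) - 47244/c(48, 188) = -675/(-4041) - 47244/(3 - 1*188) = -675*(-1/4041) - 47244/(3 - 188) = 75/449 - 47244/(-185) = 75/449 - 47244*(-1/185) = 75/449 + 47244/185 = 21226431/83065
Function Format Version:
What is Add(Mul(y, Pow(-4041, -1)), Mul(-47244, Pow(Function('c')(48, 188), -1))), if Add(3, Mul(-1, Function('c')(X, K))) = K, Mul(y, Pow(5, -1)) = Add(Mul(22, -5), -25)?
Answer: Rational(21226431, 83065) ≈ 255.54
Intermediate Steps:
y = -675 (y = Mul(5, Add(Mul(22, -5), -25)) = Mul(5, Add(-110, -25)) = Mul(5, -135) = -675)
Function('c')(X, K) = Add(3, Mul(-1, K))
Add(Mul(y, Pow(-4041, -1)), Mul(-47244, Pow(Function('c')(48, 188), -1))) = Add(Mul(-675, Pow(-4041, -1)), Mul(-47244, Pow(Add(3, Mul(-1, 188)), -1))) = Add(Mul(-675, Rational(-1, 4041)), Mul(-47244, Pow(Add(3, -188), -1))) = Add(Rational(75, 449), Mul(-47244, Pow(-185, -1))) = Add(Rational(75, 449), Mul(-47244, Rational(-1, 185))) = Add(Rational(75, 449), Rational(47244, 185)) = Rational(21226431, 83065)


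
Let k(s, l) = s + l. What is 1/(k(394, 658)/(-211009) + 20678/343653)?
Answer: 72513875877/4001721146 ≈ 18.121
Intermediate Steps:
k(s, l) = l + s
1/(k(394, 658)/(-211009) + 20678/343653) = 1/((658 + 394)/(-211009) + 20678/343653) = 1/(1052*(-1/211009) + 20678*(1/343653)) = 1/(-1052/211009 + 20678/343653) = 1/(4001721146/72513875877) = 72513875877/4001721146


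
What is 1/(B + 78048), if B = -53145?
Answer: 1/24903 ≈ 4.0156e-5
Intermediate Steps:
1/(B + 78048) = 1/(-53145 + 78048) = 1/24903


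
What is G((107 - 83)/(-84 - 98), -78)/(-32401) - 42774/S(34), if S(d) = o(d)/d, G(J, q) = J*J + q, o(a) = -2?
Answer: 195105713136372/268312681 ≈ 7.2716e+5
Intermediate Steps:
G(J, q) = q + J² (G(J, q) = J² + q = q + J²)
S(d) = -2/d
G((107 - 83)/(-84 - 98), -78)/(-32401) - 42774/S(34) = (-78 + ((107 - 83)/(-84 - 98))²)/(-32401) - 42774/((-2/34)) = (-78 + (24/(-182))²)*(-1/32401) - 42774/((-2*1/34)) = (-78 + (24*(-1/182))²)*(-1/32401) - 42774/(-1/17) = (-78 + (-12/91)²)*(-1/32401) - 42774*(-17) = (-78 + 144/8281)*(-1/32401) + 727158 = -645774/8281*(-1/32401) + 727158 = 645774/268312681 + 727158 = 195105713136372/268312681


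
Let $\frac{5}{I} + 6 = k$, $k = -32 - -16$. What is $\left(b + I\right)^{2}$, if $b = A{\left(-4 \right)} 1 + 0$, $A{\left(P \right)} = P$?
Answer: $\frac{8649}{484} \approx 17.87$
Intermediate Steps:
$k = -16$ ($k = -32 + 16 = -16$)
$I = - \frac{5}{22}$ ($I = \frac{5}{-6 - 16} = \frac{5}{-22} = 5 \left(- \frac{1}{22}\right) = - \frac{5}{22} \approx -0.22727$)
$b = -4$ ($b = \left(-4\right) 1 + 0 = -4 + 0 = -4$)
$\left(b + I\right)^{2} = \left(-4 - \frac{5}{22}\right)^{2} = \left(- \frac{93}{22}\right)^{2} = \frac{8649}{484}$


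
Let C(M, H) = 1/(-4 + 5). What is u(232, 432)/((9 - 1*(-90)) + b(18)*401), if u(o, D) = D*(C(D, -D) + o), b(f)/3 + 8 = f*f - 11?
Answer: 16776/61169 ≈ 0.27426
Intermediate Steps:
C(M, H) = 1 (C(M, H) = 1/1 = 1)
b(f) = -57 + 3*f² (b(f) = -24 + 3*(f*f - 11) = -24 + 3*(f² - 11) = -24 + 3*(-11 + f²) = -24 + (-33 + 3*f²) = -57 + 3*f²)
u(o, D) = D*(1 + o)
u(232, 432)/((9 - 1*(-90)) + b(18)*401) = (432*(1 + 232))/((9 - 1*(-90)) + (-57 + 3*18²)*401) = (432*233)/((9 + 90) + (-57 + 3*324)*401) = 100656/(99 + (-57 + 972)*401) = 100656/(99 + 915*401) = 100656/(99 + 366915) = 100656/367014 = 100656*(1/367014) = 16776/61169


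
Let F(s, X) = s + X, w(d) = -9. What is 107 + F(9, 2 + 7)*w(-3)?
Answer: -55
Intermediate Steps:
F(s, X) = X + s
107 + F(9, 2 + 7)*w(-3) = 107 + ((2 + 7) + 9)*(-9) = 107 + (9 + 9)*(-9) = 107 + 18*(-9) = 107 - 162 = -55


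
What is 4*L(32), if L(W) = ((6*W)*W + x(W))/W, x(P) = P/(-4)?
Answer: 767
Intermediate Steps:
x(P) = -P/4 (x(P) = P*(-1/4) = -P/4)
L(W) = (6*W**2 - W/4)/W (L(W) = ((6*W)*W - W/4)/W = (6*W**2 - W/4)/W)
4*L(32) = 4*(-1/4 + 6*32) = 4*(-1/4 + 192) = 4*(767/4) = 767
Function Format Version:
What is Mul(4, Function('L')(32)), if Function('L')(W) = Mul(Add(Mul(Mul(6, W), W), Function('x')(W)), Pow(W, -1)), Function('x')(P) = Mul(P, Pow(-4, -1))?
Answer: 767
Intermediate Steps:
Function('x')(P) = Mul(Rational(-1, 4), P) (Function('x')(P) = Mul(P, Rational(-1, 4)) = Mul(Rational(-1, 4), P))
Function('L')(W) = Mul(Pow(W, -1), Add(Mul(6, Pow(W, 2)), Mul(Rational(-1, 4), W))) (Function('L')(W) = Mul(Add(Mul(Mul(6, W), W), Mul(Rational(-1, 4), W)), Pow(W, -1)) = Mul(Add(Mul(6, Pow(W, 2)), Mul(Rational(-1, 4), W)), Pow(W, -1)) = Mul(Pow(W, -1), Add(Mul(6, Pow(W, 2)), Mul(Rational(-1, 4), W))))
Mul(4, Function('L')(32)) = Mul(4, Add(Rational(-1, 4), Mul(6, 32))) = Mul(4, Add(Rational(-1, 4), 192)) = Mul(4, Rational(767, 4)) = 767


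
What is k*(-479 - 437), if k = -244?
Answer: 223504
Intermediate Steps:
k*(-479 - 437) = -244*(-479 - 437) = -244*(-916) = 223504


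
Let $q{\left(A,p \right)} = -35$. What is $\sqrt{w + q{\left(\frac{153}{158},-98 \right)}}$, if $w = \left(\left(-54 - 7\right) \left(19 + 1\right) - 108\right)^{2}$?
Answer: $\sqrt{1763549} \approx 1328.0$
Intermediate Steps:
$w = 1763584$ ($w = \left(\left(-61\right) 20 - 108\right)^{2} = \left(-1220 - 108\right)^{2} = \left(-1328\right)^{2} = 1763584$)
$\sqrt{w + q{\left(\frac{153}{158},-98 \right)}} = \sqrt{1763584 - 35} = \sqrt{1763549}$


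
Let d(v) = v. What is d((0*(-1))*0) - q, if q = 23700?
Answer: -23700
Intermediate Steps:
d((0*(-1))*0) - q = (0*(-1))*0 - 1*23700 = 0*0 - 23700 = 0 - 23700 = -23700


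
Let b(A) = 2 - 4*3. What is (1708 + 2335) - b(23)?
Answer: 4053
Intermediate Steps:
b(A) = -10 (b(A) = 2 - 12 = -10)
(1708 + 2335) - b(23) = (1708 + 2335) - 1*(-10) = 4043 + 10 = 4053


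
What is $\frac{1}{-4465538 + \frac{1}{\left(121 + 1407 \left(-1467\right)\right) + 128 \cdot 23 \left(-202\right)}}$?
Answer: $- \frac{2658636}{11872240086169} \approx -2.2394 \cdot 10^{-7}$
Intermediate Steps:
$\frac{1}{-4465538 + \frac{1}{\left(121 + 1407 \left(-1467\right)\right) + 128 \cdot 23 \left(-202\right)}} = \frac{1}{-4465538 + \frac{1}{\left(121 - 2064069\right) + 2944 \left(-202\right)}} = \frac{1}{-4465538 + \frac{1}{-2063948 - 594688}} = \frac{1}{-4465538 + \frac{1}{-2658636}} = \frac{1}{-4465538 - \frac{1}{2658636}} = \frac{1}{- \frac{11872240086169}{2658636}} = - \frac{2658636}{11872240086169}$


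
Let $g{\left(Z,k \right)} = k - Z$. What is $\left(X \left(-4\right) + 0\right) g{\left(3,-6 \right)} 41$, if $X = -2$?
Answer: $-2952$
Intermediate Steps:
$\left(X \left(-4\right) + 0\right) g{\left(3,-6 \right)} 41 = \left(\left(-2\right) \left(-4\right) + 0\right) \left(-6 - 3\right) 41 = \left(8 + 0\right) \left(-6 - 3\right) 41 = 8 \left(-9\right) 41 = \left(-72\right) 41 = -2952$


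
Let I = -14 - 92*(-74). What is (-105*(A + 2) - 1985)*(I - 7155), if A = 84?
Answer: 3976415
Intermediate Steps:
I = 6794 (I = -14 + 6808 = 6794)
(-105*(A + 2) - 1985)*(I - 7155) = (-105*(84 + 2) - 1985)*(6794 - 7155) = (-105*86 - 1985)*(-361) = (-9030 - 1985)*(-361) = -11015*(-361) = 3976415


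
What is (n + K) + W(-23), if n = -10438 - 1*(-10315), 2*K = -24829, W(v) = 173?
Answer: -24729/2 ≈ -12365.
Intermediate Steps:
K = -24829/2 (K = (1/2)*(-24829) = -24829/2 ≈ -12415.)
n = -123 (n = -10438 + 10315 = -123)
(n + K) + W(-23) = (-123 - 24829/2) + 173 = -25075/2 + 173 = -24729/2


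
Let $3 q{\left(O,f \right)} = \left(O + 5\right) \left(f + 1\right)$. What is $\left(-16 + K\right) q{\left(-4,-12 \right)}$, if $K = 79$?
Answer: $-231$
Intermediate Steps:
$q{\left(O,f \right)} = \frac{\left(1 + f\right) \left(5 + O\right)}{3}$ ($q{\left(O,f \right)} = \frac{\left(O + 5\right) \left(f + 1\right)}{3} = \frac{\left(5 + O\right) \left(1 + f\right)}{3} = \frac{\left(1 + f\right) \left(5 + O\right)}{3}$)
$\left(-16 + K\right) q{\left(-4,-12 \right)} = \left(-16 + 79\right) \left(\frac{5}{3} + \frac{1}{3} \left(-4\right) + \frac{5}{3} \left(-12\right) + \frac{1}{3} \left(-4\right) \left(-12\right)\right) = 63 \left(\frac{5}{3} - \frac{4}{3} - 20 + 16\right) = 63 \left(- \frac{11}{3}\right) = -231$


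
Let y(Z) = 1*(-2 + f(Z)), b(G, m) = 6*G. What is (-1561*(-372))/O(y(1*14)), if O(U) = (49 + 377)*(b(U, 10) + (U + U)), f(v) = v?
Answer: 48391/3408 ≈ 14.199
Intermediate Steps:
y(Z) = -2 + Z (y(Z) = 1*(-2 + Z) = -2 + Z)
O(U) = 3408*U (O(U) = (49 + 377)*(6*U + (U + U)) = 426*(6*U + 2*U) = 426*(8*U) = 3408*U)
(-1561*(-372))/O(y(1*14)) = (-1561*(-372))/((3408*(-2 + 1*14))) = 580692/((3408*(-2 + 14))) = 580692/((3408*12)) = 580692/40896 = 580692*(1/40896) = 48391/3408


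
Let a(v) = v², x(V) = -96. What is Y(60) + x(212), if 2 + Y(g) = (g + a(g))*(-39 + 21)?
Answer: -65978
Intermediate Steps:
Y(g) = -2 - 18*g - 18*g² (Y(g) = -2 + (g + g²)*(-39 + 21) = -2 + (g + g²)*(-18) = -2 + (-18*g - 18*g²) = -2 - 18*g - 18*g²)
Y(60) + x(212) = (-2 - 18*60 - 18*60²) - 96 = (-2 - 1080 - 18*3600) - 96 = (-2 - 1080 - 64800) - 96 = -65882 - 96 = -65978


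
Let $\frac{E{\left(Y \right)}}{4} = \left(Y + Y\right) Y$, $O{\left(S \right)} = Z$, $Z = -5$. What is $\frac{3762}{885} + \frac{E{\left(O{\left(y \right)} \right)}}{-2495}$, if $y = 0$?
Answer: $\frac{613946}{147205} \approx 4.1707$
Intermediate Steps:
$O{\left(S \right)} = -5$
$E{\left(Y \right)} = 8 Y^{2}$ ($E{\left(Y \right)} = 4 \left(Y + Y\right) Y = 4 \cdot 2 Y Y = 4 \cdot 2 Y^{2} = 8 Y^{2}$)
$\frac{3762}{885} + \frac{E{\left(O{\left(y \right)} \right)}}{-2495} = \frac{3762}{885} + \frac{8 \left(-5\right)^{2}}{-2495} = 3762 \cdot \frac{1}{885} + 8 \cdot 25 \left(- \frac{1}{2495}\right) = \frac{1254}{295} + 200 \left(- \frac{1}{2495}\right) = \frac{1254}{295} - \frac{40}{499} = \frac{613946}{147205}$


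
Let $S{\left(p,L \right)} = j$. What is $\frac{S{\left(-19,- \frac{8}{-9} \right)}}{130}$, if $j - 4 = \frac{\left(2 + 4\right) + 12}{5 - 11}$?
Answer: $\frac{1}{130} \approx 0.0076923$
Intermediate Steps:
$j = 1$ ($j = 4 + \frac{\left(2 + 4\right) + 12}{5 - 11} = 4 + \frac{6 + 12}{-6} = 4 + 18 \left(- \frac{1}{6}\right) = 4 - 3 = 1$)
$S{\left(p,L \right)} = 1$
$\frac{S{\left(-19,- \frac{8}{-9} \right)}}{130} = 1 \cdot \frac{1}{130} = \frac{1}{130}$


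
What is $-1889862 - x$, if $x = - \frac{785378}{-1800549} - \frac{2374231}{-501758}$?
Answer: $- \frac{1707381339405937747}{903439865142} \approx -1.8899 \cdot 10^{6}$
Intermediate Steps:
$x = \frac{4668988947343}{903439865142}$ ($x = \left(-785378\right) \left(- \frac{1}{1800549}\right) - - \frac{2374231}{501758} = \frac{785378}{1800549} + \frac{2374231}{501758} = \frac{4668988947343}{903439865142} \approx 5.168$)
$-1889862 - x = -1889862 - \frac{4668988947343}{903439865142} = - \frac{1707381339405937747}{903439865142}$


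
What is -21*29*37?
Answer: -22533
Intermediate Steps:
-21*29*37 = -609*37 = -22533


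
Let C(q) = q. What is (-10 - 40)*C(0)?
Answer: 0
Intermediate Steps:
(-10 - 40)*C(0) = (-10 - 40)*0 = -50*0 = 0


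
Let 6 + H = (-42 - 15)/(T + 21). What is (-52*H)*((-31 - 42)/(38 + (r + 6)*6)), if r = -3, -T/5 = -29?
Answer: -999297/2324 ≈ -429.99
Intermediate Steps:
T = 145 (T = -5*(-29) = 145)
H = -1053/166 (H = -6 + (-42 - 15)/(145 + 21) = -6 - 57/166 = -1053/166 ≈ -6.3434)
(-52*H)*((-31 - 42)/(38 + (r + 6)*6)) = (-52*(-1053/166))*((-31 - 42)/(38 + (-3 + 6)*6)) = 27378*(-73/(38 + 3*6))/83 = 27378*(-73/(38 + 18))/83 = 27378*(-73/56)/83 = 27378*(-73*1/56)/83 = (27378/83)*(-73/56) = -999297/2324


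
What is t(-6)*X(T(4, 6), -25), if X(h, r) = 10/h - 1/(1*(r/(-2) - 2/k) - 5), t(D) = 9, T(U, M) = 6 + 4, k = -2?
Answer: 135/17 ≈ 7.9412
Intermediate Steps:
T(U, M) = 10
X(h, r) = -1/(-4 - r/2) + 10/h (X(h, r) = 10/h - 1/(1*(r/(-2) - 2/(-2)) - 5) = 10/h - 1/(1*(r*(-½) - 2*(-½)) - 5) = 10/h - 1/(1*(-r/2 + 1) - 5) = 10/h - 1/(1*(1 - r/2) - 5) = 10/h - 1/((1 - r/2) - 5) = 10/h - 1/(-4 - r/2) = -1/(-4 - r/2) + 10/h)
t(-6)*X(T(4, 6), -25) = 9*(2*(40 + 10 + 5*(-25))/(10*(8 - 25))) = 9*(2*(⅒)*(40 + 10 - 125)/(-17)) = 9*(2*(⅒)*(-1/17)*(-75)) = 9*(15/17) = 135/17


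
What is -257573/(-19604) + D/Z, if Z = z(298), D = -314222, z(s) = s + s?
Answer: -1501623645/2920996 ≈ -514.08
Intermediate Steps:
z(s) = 2*s
Z = 596 (Z = 2*298 = 596)
-257573/(-19604) + D/Z = -257573/(-19604) - 314222/596 = -257573*(-1/19604) - 314222*1/596 = 257573/19604 - 157111/298 = -1501623645/2920996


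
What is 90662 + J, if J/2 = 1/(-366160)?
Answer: 16598398959/183080 ≈ 90662.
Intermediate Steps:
J = -1/183080 (J = 2/(-366160) = 2*(-1/366160) = -1/183080 ≈ -5.4621e-6)
90662 + J = 90662 - 1/183080 = 16598398959/183080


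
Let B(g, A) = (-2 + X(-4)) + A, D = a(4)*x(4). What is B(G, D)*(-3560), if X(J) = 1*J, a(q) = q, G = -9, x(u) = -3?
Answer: 64080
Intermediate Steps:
X(J) = J
D = -12 (D = 4*(-3) = -12)
B(g, A) = -6 + A (B(g, A) = (-2 - 4) + A = -6 + A)
B(G, D)*(-3560) = (-6 - 12)*(-3560) = -18*(-3560) = 64080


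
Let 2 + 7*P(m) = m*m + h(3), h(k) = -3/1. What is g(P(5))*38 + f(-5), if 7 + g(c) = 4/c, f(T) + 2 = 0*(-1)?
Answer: -1074/5 ≈ -214.80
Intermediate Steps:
h(k) = -3 (h(k) = -3*1 = -3)
f(T) = -2 (f(T) = -2 + 0*(-1) = -2 + 0 = -2)
P(m) = -5/7 + m**2/7 (P(m) = -2/7 + (m*m - 3)/7 = -2/7 + (m**2 - 3)/7 = -2/7 + (-3 + m**2)/7 = -2/7 + (-3/7 + m**2/7) = -5/7 + m**2/7)
g(c) = -7 + 4/c
g(P(5))*38 + f(-5) = (-7 + 4/(-5/7 + (1/7)*5**2))*38 - 2 = (-7 + 4/(-5/7 + (1/7)*25))*38 - 2 = (-7 + 4/(-5/7 + 25/7))*38 - 2 = (-7 + 4/(20/7))*38 - 2 = (-7 + 4*(7/20))*38 - 2 = (-7 + 7/5)*38 - 2 = -28/5*38 - 2 = -1064/5 - 2 = -1074/5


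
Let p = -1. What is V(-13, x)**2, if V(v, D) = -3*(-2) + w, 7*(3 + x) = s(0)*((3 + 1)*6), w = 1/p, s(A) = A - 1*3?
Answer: 25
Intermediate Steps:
s(A) = -3 + A (s(A) = A - 3 = -3 + A)
w = -1 (w = 1/(-1) = -1)
x = -93/7 (x = -3 + ((-3 + 0)*((3 + 1)*6))/7 = -3 + (-12*6)/7 = -3 + (-3*24)/7 = -3 + (1/7)*(-72) = -3 - 72/7 = -93/7 ≈ -13.286)
V(v, D) = 5 (V(v, D) = -3*(-2) - 1 = 6 - 1 = 5)
V(-13, x)**2 = 5**2 = 25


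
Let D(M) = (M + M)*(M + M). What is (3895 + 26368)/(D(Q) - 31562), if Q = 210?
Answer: 30263/144838 ≈ 0.20894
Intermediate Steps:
D(M) = 4*M² (D(M) = (2*M)*(2*M) = 4*M²)
(3895 + 26368)/(D(Q) - 31562) = (3895 + 26368)/(4*210² - 31562) = 30263/(4*44100 - 31562) = 30263/(176400 - 31562) = 30263/144838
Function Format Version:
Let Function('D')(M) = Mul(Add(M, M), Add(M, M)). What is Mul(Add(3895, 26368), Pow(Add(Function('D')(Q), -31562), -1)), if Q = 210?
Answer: Rational(30263, 144838) ≈ 0.20894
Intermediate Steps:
Function('D')(M) = Mul(4, Pow(M, 2)) (Function('D')(M) = Mul(Mul(2, M), Mul(2, M)) = Mul(4, Pow(M, 2)))
Mul(Add(3895, 26368), Pow(Add(Function('D')(Q), -31562), -1)) = Mul(Add(3895, 26368), Pow(Add(Mul(4, Pow(210, 2)), -31562), -1)) = Mul(30263, Pow(Add(Mul(4, 44100), -31562), -1)) = Mul(30263, Pow(Add(176400, -31562), -1)) = Mul(30263, Pow(144838, -1)) = Mul(30263, Rational(1, 144838)) = Rational(30263, 144838)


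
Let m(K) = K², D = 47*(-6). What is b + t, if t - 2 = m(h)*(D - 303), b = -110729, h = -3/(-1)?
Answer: -115992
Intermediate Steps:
h = 3 (h = -3*(-1) = 3)
D = -282
t = -5263 (t = 2 + 3²*(-282 - 303) = 2 + 9*(-585) = 2 - 5265 = -5263)
b + t = -110729 - 5263 = -115992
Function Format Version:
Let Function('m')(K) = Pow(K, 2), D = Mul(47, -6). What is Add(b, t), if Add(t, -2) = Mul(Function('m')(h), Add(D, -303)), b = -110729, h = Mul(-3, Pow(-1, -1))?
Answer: -115992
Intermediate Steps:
h = 3 (h = Mul(-3, -1) = 3)
D = -282
t = -5263 (t = Add(2, Mul(Pow(3, 2), Add(-282, -303))) = Add(2, Mul(9, -585)) = Add(2, -5265) = -5263)
Add(b, t) = Add(-110729, -5263) = -115992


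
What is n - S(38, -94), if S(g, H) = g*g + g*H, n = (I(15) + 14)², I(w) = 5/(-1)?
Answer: 2209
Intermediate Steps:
I(w) = -5 (I(w) = 5*(-1) = -5)
n = 81 (n = (-5 + 14)² = 9² = 81)
S(g, H) = g² + H*g
n - S(38, -94) = 81 - 38*(-94 + 38) = 81 - 38*(-56) = 81 - 1*(-2128) = 81 + 2128 = 2209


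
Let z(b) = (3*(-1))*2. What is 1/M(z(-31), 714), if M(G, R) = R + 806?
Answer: 1/1520 ≈ 0.00065789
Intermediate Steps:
z(b) = -6 (z(b) = -3*2 = -6)
M(G, R) = 806 + R
1/M(z(-31), 714) = 1/(806 + 714) = 1/1520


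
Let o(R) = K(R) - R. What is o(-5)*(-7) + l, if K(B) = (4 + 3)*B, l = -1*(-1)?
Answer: 211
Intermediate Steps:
l = 1
K(B) = 7*B
o(R) = 6*R (o(R) = 7*R - R = 6*R)
o(-5)*(-7) + l = (6*(-5))*(-7) + 1 = -30*(-7) + 1 = 210 + 1 = 211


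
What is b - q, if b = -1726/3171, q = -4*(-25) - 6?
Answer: -299800/3171 ≈ -94.544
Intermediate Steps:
q = 94 (q = 100 - 6 = 94)
b = -1726/3171 (b = -1726*1/3171 = -1726/3171 ≈ -0.54431)
b - q = -1726/3171 - 1*94 = -1726/3171 - 94 = -299800/3171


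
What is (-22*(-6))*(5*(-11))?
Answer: -7260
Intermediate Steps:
(-22*(-6))*(5*(-11)) = 132*(-55) = -7260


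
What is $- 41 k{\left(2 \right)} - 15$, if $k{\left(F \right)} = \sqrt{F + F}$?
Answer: $-97$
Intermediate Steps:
$k{\left(F \right)} = \sqrt{2} \sqrt{F}$ ($k{\left(F \right)} = \sqrt{2 F} = \sqrt{2} \sqrt{F}$)
$- 41 k{\left(2 \right)} - 15 = - 41 \sqrt{2} \sqrt{2} - 15 = \left(-41\right) 2 - 15 = -82 - 15 = -97$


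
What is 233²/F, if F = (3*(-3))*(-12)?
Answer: 54289/108 ≈ 502.68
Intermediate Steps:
F = 108 (F = -9*(-12) = 108)
233²/F = 233²/108 = 54289*(1/108) = 54289/108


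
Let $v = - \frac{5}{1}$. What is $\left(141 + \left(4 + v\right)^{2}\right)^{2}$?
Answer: $20164$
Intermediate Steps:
$v = -5$ ($v = \left(-5\right) 1 = -5$)
$\left(141 + \left(4 + v\right)^{2}\right)^{2} = \left(141 + \left(4 - 5\right)^{2}\right)^{2} = \left(141 + \left(-1\right)^{2}\right)^{2} = \left(141 + 1\right)^{2} = 142^{2} = 20164$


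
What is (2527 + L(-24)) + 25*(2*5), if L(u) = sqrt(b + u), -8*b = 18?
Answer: 2777 + I*sqrt(105)/2 ≈ 2777.0 + 5.1235*I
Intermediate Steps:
b = -9/4 (b = -1/8*18 = -9/4 ≈ -2.2500)
L(u) = sqrt(-9/4 + u)
(2527 + L(-24)) + 25*(2*5) = (2527 + sqrt(-9 + 4*(-24))/2) + 25*(2*5) = (2527 + sqrt(-9 - 96)/2) + 25*10 = (2527 + sqrt(-105)/2) + 250 = (2527 + (I*sqrt(105))/2) + 250 = (2527 + I*sqrt(105)/2) + 250 = 2777 + I*sqrt(105)/2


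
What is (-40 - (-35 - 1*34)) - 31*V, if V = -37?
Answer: 1176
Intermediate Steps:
(-40 - (-35 - 1*34)) - 31*V = (-40 - (-35 - 1*34)) - 31*(-37) = (-40 - (-35 - 34)) + 1147 = (-40 - 1*(-69)) + 1147 = (-40 + 69) + 1147 = 29 + 1147 = 1176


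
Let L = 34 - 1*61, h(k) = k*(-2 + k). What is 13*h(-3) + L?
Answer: 168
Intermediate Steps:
L = -27 (L = 34 - 61 = -27)
13*h(-3) + L = 13*(-3*(-2 - 3)) - 27 = 13*(-3*(-5)) - 27 = 13*15 - 27 = 195 - 27 = 168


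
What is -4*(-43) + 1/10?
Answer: 1721/10 ≈ 172.10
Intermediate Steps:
-4*(-43) + 1/10 = 172 + 1/10 = 1721/10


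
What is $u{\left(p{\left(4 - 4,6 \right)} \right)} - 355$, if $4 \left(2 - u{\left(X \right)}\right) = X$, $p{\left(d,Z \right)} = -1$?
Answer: $- \frac{1411}{4} \approx -352.75$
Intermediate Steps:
$u{\left(X \right)} = 2 - \frac{X}{4}$
$u{\left(p{\left(4 - 4,6 \right)} \right)} - 355 = \left(2 - - \frac{1}{4}\right) - 355 = \left(2 + \frac{1}{4}\right) - 355 = \frac{9}{4} - 355 = - \frac{1411}{4}$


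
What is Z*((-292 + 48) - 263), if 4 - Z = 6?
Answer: 1014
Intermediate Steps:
Z = -2 (Z = 4 - 1*6 = 4 - 6 = -2)
Z*((-292 + 48) - 263) = -2*((-292 + 48) - 263) = -2*(-244 - 263) = -2*(-507) = 1014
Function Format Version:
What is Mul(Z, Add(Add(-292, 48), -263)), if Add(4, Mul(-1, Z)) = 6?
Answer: 1014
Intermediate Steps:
Z = -2 (Z = Add(4, Mul(-1, 6)) = Add(4, -6) = -2)
Mul(Z, Add(Add(-292, 48), -263)) = Mul(-2, Add(Add(-292, 48), -263)) = Mul(-2, Add(-244, -263)) = Mul(-2, -507) = 1014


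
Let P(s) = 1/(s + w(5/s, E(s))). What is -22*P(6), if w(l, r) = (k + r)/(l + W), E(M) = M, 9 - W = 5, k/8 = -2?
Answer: -319/57 ≈ -5.5965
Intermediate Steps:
k = -16 (k = 8*(-2) = -16)
W = 4 (W = 9 - 1*5 = 9 - 5 = 4)
w(l, r) = (-16 + r)/(4 + l) (w(l, r) = (-16 + r)/(l + 4) = (-16 + r)/(4 + l))
P(s) = 1/(s + (-16 + s)/(4 + 5/s))
-22*P(6) = -22*(5 + 4*6)/(6*(-11 + 5*6)) = -11*(5 + 24)/(3*(-11 + 30)) = -11*29/(3*19) = -22*29/114 = -319/57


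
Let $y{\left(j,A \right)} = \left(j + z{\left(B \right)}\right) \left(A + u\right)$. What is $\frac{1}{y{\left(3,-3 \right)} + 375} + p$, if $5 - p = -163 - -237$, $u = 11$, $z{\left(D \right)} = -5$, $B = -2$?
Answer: $- \frac{24770}{359} \approx -68.997$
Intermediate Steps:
$y{\left(j,A \right)} = \left(-5 + j\right) \left(11 + A\right)$ ($y{\left(j,A \right)} = \left(j - 5\right) \left(A + 11\right) = \left(-5 + j\right) \left(11 + A\right)$)
$p = -69$ ($p = 5 - \left(-163 - -237\right) = 5 - \left(-163 + 237\right) = 5 - 74 = -69$)
$\frac{1}{y{\left(3,-3 \right)} + 375} + p = \frac{1}{\left(-55 - -15 + 11 \cdot 3 - 9\right) + 375} - 69 = \frac{1}{\left(-55 + 15 + 33 - 9\right) + 375} - 69 = \frac{1}{-16 + 375} - 69 = \frac{1}{359} - 69 = - \frac{24770}{359}$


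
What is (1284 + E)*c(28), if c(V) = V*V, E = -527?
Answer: 593488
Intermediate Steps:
c(V) = V**2
(1284 + E)*c(28) = (1284 - 527)*28**2 = 757*784 = 593488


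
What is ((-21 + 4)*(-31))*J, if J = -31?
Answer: -16337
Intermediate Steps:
((-21 + 4)*(-31))*J = ((-21 + 4)*(-31))*(-31) = -17*(-31)*(-31) = 527*(-31) = -16337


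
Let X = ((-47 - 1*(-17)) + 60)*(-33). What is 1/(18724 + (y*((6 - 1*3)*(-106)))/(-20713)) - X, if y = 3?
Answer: 383952875053/387831166 ≈ 990.00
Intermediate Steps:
X = -990 (X = ((-47 + 17) + 60)*(-33) = (-30 + 60)*(-33) = 30*(-33) = -990)
1/(18724 + (y*((6 - 1*3)*(-106)))/(-20713)) - X = 1/(18724 + (3*((6 - 1*3)*(-106)))/(-20713)) - 1*(-990) = 1/(18724 + (3*((6 - 3)*(-106)))*(-1/20713)) + 990 = 1/(18724 + (3*(3*(-106)))*(-1/20713)) + 990 = 1/(18724 + (3*(-318))*(-1/20713)) + 990 = 1/(18724 - 954*(-1/20713)) + 990 = 1/(18724 + 954/20713) + 990 = 1/(387831166/20713) + 990 = 20713/387831166 + 990 = 383952875053/387831166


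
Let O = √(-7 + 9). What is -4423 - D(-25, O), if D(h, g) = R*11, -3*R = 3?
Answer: -4412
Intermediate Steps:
R = -1 (R = -⅓*3 = -1)
O = √2 ≈ 1.4142
D(h, g) = -11 (D(h, g) = -1*11 = -11)
-4423 - D(-25, O) = -4423 - 1*(-11) = -4423 + 11 = -4412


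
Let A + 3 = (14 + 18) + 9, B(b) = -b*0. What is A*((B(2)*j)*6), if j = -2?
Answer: 0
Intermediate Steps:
B(b) = 0
A = 38 (A = -3 + ((14 + 18) + 9) = -3 + (32 + 9) = -3 + 41 = 38)
A*((B(2)*j)*6) = 38*((0*(-2))*6) = 38*(0*6) = 38*0 = 0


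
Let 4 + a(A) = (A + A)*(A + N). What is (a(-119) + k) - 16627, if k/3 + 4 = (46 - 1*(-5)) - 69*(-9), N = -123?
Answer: 42969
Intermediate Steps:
a(A) = -4 + 2*A*(-123 + A) (a(A) = -4 + (A + A)*(A - 123) = -4 + (2*A)*(-123 + A) = -4 + 2*A*(-123 + A))
k = 2004 (k = -12 + 3*((46 - 1*(-5)) - 69*(-9)) = -12 + 3*((46 + 5) + 621) = -12 + 3*(51 + 621) = -12 + 3*672 = -12 + 2016 = 2004)
(a(-119) + k) - 16627 = ((-4 - 246*(-119) + 2*(-119)²) + 2004) - 16627 = ((-4 + 29274 + 2*14161) + 2004) - 16627 = ((-4 + 29274 + 28322) + 2004) - 16627 = (57592 + 2004) - 16627 = 59596 - 16627 = 42969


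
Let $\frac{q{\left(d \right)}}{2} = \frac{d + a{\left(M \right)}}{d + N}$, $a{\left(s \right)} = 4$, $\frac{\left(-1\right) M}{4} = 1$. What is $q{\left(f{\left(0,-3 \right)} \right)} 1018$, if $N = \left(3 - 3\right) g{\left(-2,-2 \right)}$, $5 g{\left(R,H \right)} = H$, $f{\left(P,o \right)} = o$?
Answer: $- \frac{2036}{3} \approx -678.67$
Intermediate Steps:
$M = -4$ ($M = \left(-4\right) 1 = -4$)
$g{\left(R,H \right)} = \frac{H}{5}$
$N = 0$ ($N = \left(3 - 3\right) \frac{1}{5} \left(-2\right) = 0 \left(- \frac{2}{5}\right) = 0$)
$q{\left(d \right)} = \frac{2 \left(4 + d\right)}{d}$ ($q{\left(d \right)} = 2 \frac{d + 4}{d + 0} = 2 \frac{4 + d}{d} = \frac{2 \left(4 + d\right)}{d}$)
$q{\left(f{\left(0,-3 \right)} \right)} 1018 = \left(2 + \frac{8}{-3}\right) 1018 = \left(2 + 8 \left(- \frac{1}{3}\right)\right) 1018 = \left(2 - \frac{8}{3}\right) 1018 = \left(- \frac{2}{3}\right) 1018 = - \frac{2036}{3}$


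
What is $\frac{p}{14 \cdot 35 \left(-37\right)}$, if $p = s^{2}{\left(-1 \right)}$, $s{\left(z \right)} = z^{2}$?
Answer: $- \frac{1}{18130} \approx -5.5157 \cdot 10^{-5}$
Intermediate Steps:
$p = 1$ ($p = \left(\left(-1\right)^{2}\right)^{2} = 1^{2} = 1$)
$\frac{p}{14 \cdot 35 \left(-37\right)} = 1 \frac{1}{14 \cdot 35 \left(-37\right)} = 1 \frac{1}{490 \left(-37\right)} = 1 \frac{1}{-18130} = 1 \left(- \frac{1}{18130}\right) = - \frac{1}{18130}$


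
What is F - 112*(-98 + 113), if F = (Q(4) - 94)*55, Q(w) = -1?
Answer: -6905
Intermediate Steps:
F = -5225 (F = (-1 - 94)*55 = -95*55 = -5225)
F - 112*(-98 + 113) = -5225 - 112*(-98 + 113) = -5225 - 112*15 = -5225 - 1*1680 = -5225 - 1680 = -6905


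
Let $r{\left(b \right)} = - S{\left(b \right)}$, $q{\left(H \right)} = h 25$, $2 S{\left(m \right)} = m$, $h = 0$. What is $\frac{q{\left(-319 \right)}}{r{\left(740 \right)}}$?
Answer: $0$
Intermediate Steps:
$S{\left(m \right)} = \frac{m}{2}$
$q{\left(H \right)} = 0$ ($q{\left(H \right)} = 0 \cdot 25 = 0$)
$r{\left(b \right)} = - \frac{b}{2}$
$\frac{q{\left(-319 \right)}}{r{\left(740 \right)}} = \frac{0}{\left(- \frac{1}{2}\right) 740} = \frac{0}{-370} = 0 \left(- \frac{1}{370}\right) = 0$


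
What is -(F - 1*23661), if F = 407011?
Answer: -383350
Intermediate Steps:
-(F - 1*23661) = -(407011 - 1*23661) = -(407011 - 23661) = -1*383350 = -383350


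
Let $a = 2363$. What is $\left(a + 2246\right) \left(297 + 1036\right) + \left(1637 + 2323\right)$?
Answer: $6147757$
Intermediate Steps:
$\left(a + 2246\right) \left(297 + 1036\right) + \left(1637 + 2323\right) = \left(2363 + 2246\right) \left(297 + 1036\right) + \left(1637 + 2323\right) = 4609 \cdot 1333 + 3960 = 6143797 + 3960 = 6147757$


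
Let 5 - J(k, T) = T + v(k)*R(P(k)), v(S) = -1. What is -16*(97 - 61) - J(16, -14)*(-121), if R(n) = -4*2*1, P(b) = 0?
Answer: 755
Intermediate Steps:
R(n) = -8 (R(n) = -8*1 = -8)
J(k, T) = -3 - T (J(k, T) = 5 - (T - 1*(-8)) = 5 - (T + 8) = 5 - (8 + T) = 5 + (-8 - T) = -3 - T)
-16*(97 - 61) - J(16, -14)*(-121) = -16*(97 - 61) - (-3 - 1*(-14))*(-121) = -16*36 - (-3 + 14)*(-121) = -576 - 11*(-121) = -576 - 1*(-1331) = -576 + 1331 = 755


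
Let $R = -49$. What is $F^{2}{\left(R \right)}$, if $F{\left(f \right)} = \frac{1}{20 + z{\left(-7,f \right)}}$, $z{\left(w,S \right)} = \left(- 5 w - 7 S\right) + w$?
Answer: $\frac{1}{152881} \approx 6.541 \cdot 10^{-6}$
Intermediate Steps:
$z{\left(w,S \right)} = - 7 S - 4 w$ ($z{\left(w,S \right)} = \left(- 7 S - 5 w\right) + w = - 7 S - 4 w$)
$F{\left(f \right)} = \frac{1}{48 - 7 f}$ ($F{\left(f \right)} = \frac{1}{20 - \left(-28 + 7 f\right)} = \frac{1}{48 - 7 f}$)
$F^{2}{\left(R \right)} = \left(- \frac{1}{-48 + 7 \left(-49\right)}\right)^{2} = \left(- \frac{1}{-48 - 343}\right)^{2} = \left(- \frac{1}{-391}\right)^{2} = \left(\left(-1\right) \left(- \frac{1}{391}\right)\right)^{2} = \left(\frac{1}{391}\right)^{2} = \frac{1}{152881}$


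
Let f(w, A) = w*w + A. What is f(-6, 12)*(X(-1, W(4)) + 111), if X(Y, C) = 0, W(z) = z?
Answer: 5328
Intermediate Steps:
f(w, A) = A + w² (f(w, A) = w² + A = A + w²)
f(-6, 12)*(X(-1, W(4)) + 111) = (12 + (-6)²)*(0 + 111) = (12 + 36)*111 = 48*111 = 5328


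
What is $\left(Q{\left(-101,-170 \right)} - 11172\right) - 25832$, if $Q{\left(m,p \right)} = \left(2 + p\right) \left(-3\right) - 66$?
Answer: $-36566$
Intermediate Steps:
$Q{\left(m,p \right)} = -72 - 3 p$ ($Q{\left(m,p \right)} = \left(-6 - 3 p\right) - 66 = -72 - 3 p$)
$\left(Q{\left(-101,-170 \right)} - 11172\right) - 25832 = \left(\left(-72 - -510\right) - 11172\right) - 25832 = \left(\left(-72 + 510\right) - 11172\right) - 25832 = \left(438 - 11172\right) - 25832 = -10734 - 25832 = -36566$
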